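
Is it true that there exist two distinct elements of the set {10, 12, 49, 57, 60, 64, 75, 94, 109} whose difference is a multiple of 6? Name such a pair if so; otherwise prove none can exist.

Yes: 10 and 64.

Reduce each element mod 6: 10↦4, 12↦0, 49↦1, 57↦3, 60↦0, 64↦4, 75↦3, 94↦4, 109↦1. The residue 4 repeats (at 10 and 64), and 64 − 10 = 54 = 9·6.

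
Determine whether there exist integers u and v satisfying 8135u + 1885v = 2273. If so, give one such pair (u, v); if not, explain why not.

There are no such integers.

Both 8135 and 1885 are divisible by gcd(8135, 1885) = 5, hence so is any combination 8135u + 1885v.
But 2273 = 5·454 + 3, so 5 ∤ 2273.
So the equation is unsolvable over ℤ.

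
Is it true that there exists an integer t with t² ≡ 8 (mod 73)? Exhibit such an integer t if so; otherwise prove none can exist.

Take t = 9. Then 9² = 81 = 1·73 + 8, so 9² ≡ 8 (mod 73).

t = 9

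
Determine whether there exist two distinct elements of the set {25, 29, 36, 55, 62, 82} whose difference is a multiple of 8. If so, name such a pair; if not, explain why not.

Two integers differ by a multiple of 8 exactly when they have the same residue mod 8. The residues are 25↦1, 29↦5, 36↦4, 55↦7, 62↦6, 82↦2.
No residue repeats among the 6 elements, so no pair has difference ≡ 0 (mod 8).

No such pair exists.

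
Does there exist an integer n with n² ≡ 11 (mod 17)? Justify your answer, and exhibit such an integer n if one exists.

Since (17 − n)² ≡ n² (mod 17), it suffices to square n = 0, 1, …, 8: the residues are 0, 1, 4, 9, 16, 8, 2, 15, 13.
The set of squares mod 17 is therefore {0, 1, 2, 4, 8, 9, 13, 15, 16}, which does not contain 11.
Therefore n² ≡ 11 (mod 17) has no solution.

There is no such integer.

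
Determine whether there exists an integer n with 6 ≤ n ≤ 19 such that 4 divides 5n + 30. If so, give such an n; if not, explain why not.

n = 6

n = 6 works, since 5·6 + 30 = 60 = 15·4.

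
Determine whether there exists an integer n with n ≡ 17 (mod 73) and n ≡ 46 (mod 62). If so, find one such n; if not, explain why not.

Since 73 and 62 share no common factor, CRT says the pair of congruences has a solution (unique mod 4526).
Any solution of the first congruence is n = 17 + 73t; substituting into the second, 73t ≡ 46 − 17 ≡ 29 (mod 62).
73 ≡ 11 (mod 62), so this reads 11t ≡ 29 (mod 62). Note 11·17 = 187 ≡ 1 (mod 62) (as 187 − 1 = 3·62), so 11⁻¹ ≡ 17.
Therefore t ≡ 17·29 = 493 ≡ 59 (mod 62).
With t = 59: n = 17 + 73·59 = 4324.
Verify: 4324 = 59·73 + 17 and 4324 = 69·62 + 46. ✓

n = 4324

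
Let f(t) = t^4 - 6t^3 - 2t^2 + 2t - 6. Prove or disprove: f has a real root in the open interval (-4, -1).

f(-4) = 594 and f(-1) = -3, which have opposite signs.
As a polynomial, f is continuous on every closed interval.
By the Intermediate Value Theorem, f takes the value 0 somewhere in the open interval.

Such a root exists.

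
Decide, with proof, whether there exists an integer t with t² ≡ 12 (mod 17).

No, no such integer exists.

Since (17 − t)² ≡ t² (mod 17), it suffices to square t = 0, 1, …, 8: the residues are 0, 1, 4, 9, 16, 8, 2, 15, 13.
So the quadratic residues mod 17 are {0, 1, 2, 4, 8, 9, 13, 15, 16}, and 12 is not among them.
Therefore t² ≡ 12 (mod 17) has no solution.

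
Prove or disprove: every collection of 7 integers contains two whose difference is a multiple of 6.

Partition the integers by their residue mod 6; there are 6 classes.
With 7 integers and only 6 classes, the pigeonhole principle forces two of them, say a and b, into the same class.
Equal remainders mean a − b ≡ 0 (mod 6), so 6 divides their difference.

Yes, this is always true.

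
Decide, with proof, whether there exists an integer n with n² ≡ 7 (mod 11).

Computing n² mod 11 for n = 0, 1, …, 5 (enough, by the symmetry n ↦ 11 − n) gives 0, 1, 4, 9, 5, 3.
So the quadratic residues mod 11 are {0, 1, 3, 4, 5, 9}, and 7 is not among them.
Hence no integer n has n² ≡ 7 (mod 11).

No, no such integer exists.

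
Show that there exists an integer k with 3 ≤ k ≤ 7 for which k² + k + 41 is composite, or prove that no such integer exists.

The values for k = 3, 4, …, 7 are 53, 61, 71, 83, 97, and each of these is prime.
So no value in the range makes the expression composite.

There is no such integer k in that range.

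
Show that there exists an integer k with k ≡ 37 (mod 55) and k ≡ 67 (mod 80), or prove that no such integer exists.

k = 147

Here gcd(55, 80) = 5, and both 37 and 67 leave remainder 2 mod 5, so the system is consistent.
Step through k = 37, 37 + 55, 37 + 2·55, …: the values 37, 92, 147 reduce mod 80 to 37, 12, 67. The value 147 hits 67.
Check: 147 mod 55 = 37, 147 mod 80 = 67. ✓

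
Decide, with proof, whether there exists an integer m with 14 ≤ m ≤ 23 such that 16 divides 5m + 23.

At m = 21 we get 5·21 + 23 = 128, and 128 = 16·8.

m = 21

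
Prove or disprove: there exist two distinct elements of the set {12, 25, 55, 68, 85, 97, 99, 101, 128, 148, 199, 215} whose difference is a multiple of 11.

The pair (12, 199) works.

Both 12 and 199 leave remainder 1 on division by 11; their difference 187 = 17·11 is a multiple of 11.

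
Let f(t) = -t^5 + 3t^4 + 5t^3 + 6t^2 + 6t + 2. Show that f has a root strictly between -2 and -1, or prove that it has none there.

f has no root in that interval.

f(-2) = 54 and f(-1) = 1, both positive, so a sign-change argument is unavailable; we show f keeps this sign on the whole interval.
Shift to the endpoint -1: with t = -1 − u (0 < u < 1), one computes f(-1 − u) = u^5 + 8u^4 + 17u^3 + 19u^2 + 8u + 1.
The nonzero coefficients here are all positive, so for u > 0 every term is positive (or zero), and the constant term 1 is strictly positive.
So f is strictly positive on (-2, -1); no root exists in the interval.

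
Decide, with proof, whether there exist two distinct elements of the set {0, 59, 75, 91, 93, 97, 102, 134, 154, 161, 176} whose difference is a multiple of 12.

Residues mod 12: 0↦0, 59↦11, 75↦3, 91↦7, 93↦9, 97↦1, 102↦6, 134↦2, 154↦10, 161↦5, 176↦8.
No residue repeats among the 11 elements, so no pair has difference ≡ 0 (mod 12).

No such pair exists.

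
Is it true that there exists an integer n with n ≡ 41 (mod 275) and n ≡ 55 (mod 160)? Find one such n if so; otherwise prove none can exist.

Both moduli are multiples of 5 = gcd(275, 160), so any solution would satisfy n ≡ 41 and n ≡ 55 modulo 5 simultaneously.
But 41 mod 5 = 1 while 55 mod 5 = 0, a contradiction.
Hence the system has no solution.

There is no such integer.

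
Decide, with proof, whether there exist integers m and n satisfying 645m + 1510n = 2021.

Both 645 and 1510 are divisible by gcd(645, 1510) = 5, hence so is any combination 645m + 1510n.
However 2021 leaves remainder 1 on division by 5.
So the equation is unsolvable over ℤ.

There are no such integers.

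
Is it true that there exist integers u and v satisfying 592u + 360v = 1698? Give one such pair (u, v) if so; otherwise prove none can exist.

Both 592 and 360 are divisible by gcd(592, 360) = 8, hence so is any combination 592u + 360v.
But 1698 is not a multiple of 8 (it leaves remainder 2).
Hence no integers u, v satisfy the equation.

No, no such integers exist.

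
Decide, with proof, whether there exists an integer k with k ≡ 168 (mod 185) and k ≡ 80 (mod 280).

gcd(185, 280) = 5. If k ≡ 168 (mod 185) and k ≡ 80 (mod 280), then k ≡ 168 (mod 5) and k ≡ 80 (mod 5).
These are incompatible: 168 − 80 = 88 is not divisible by 5.
Therefore no such k exists.

No such integer exists.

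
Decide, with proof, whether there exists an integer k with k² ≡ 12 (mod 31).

31 is prime, so by Euler's criterion 12 is a square mod 31 iff 12^((31−1)/2) = 12^15 ≡ 1 (mod 31).
Repeated squaring mod 31: 12^2 = 144 ≡ 20; 12^4 ≡ 20² = 400 ≡ 28; 12^8 ≡ 28² = 784 ≡ 9.
Since 15 = 8 + 4 + 2 + 1, 12^15 ≡ 9 · 28 · 20 · 12; multiplying out mod 31: 9·28 = 252 ≡ 4, then 4·20 = 80 ≡ 18, then 18·12 = 216 ≡ 30. Thus 12^15 ≡ 30 ≡ −1 (mod 31).
The value −1 means 12 is a non-residue modulo 31, so k² ≡ 12 (mod 31) is impossible.

No, no such integer exists.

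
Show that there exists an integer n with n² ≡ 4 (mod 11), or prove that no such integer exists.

n = 9 works: 9² = 81, and 81 − 4 = 77 = 7·11.

n = 9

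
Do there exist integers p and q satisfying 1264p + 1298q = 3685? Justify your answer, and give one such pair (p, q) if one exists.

Any value of 1264p + 1298q is a multiple of gcd(1264, 1298) = 2.
But 3685 is not a multiple of 2 (it leaves remainder 1).
So the equation is unsolvable over ℤ.

There are no such integers.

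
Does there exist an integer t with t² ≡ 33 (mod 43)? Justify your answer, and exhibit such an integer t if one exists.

Apply Euler's criterion with the prime 43: 33 is a quadratic residue iff 33^21 ≡ 1 (mod 43), and a non-residue iff it is ≡ −1.
Squaring successively (mod 43): 33^2 = 1089 ≡ 14; 33^4 ≡ 14² = 196 ≡ 24; 33^8 ≡ 24² = 576 ≡ 17; 33^16 ≡ 17² = 289 ≡ 31.
Since 21 = 16 + 4 + 1, 33^21 ≡ 31 · 24 · 33; multiplying out mod 43: 31·24 = 744 ≡ 13, then 13·33 = 429 ≡ 42. Thus 33^21 ≡ 42 ≡ −1 (mod 43).
By Euler's criterion 33 is a quadratic non-residue mod 43: no t satisfies t² ≡ 33 (mod 43).

There is no such integer.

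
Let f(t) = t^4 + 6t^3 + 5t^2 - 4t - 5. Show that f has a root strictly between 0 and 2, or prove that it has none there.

f(0) = -5 and f(2) = 71, which have opposite signs.
f is continuous everywhere (it is a polynomial), in particular on [0, 2].
By the Intermediate Value Theorem f must vanish at some point of (0, 2).

Such a root exists.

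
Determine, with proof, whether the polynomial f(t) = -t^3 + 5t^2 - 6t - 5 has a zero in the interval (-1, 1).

f(-1) = 7 and f(1) = -7, which have opposite signs.
As a polynomial, f is continuous on every closed interval.
By the Intermediate Value Theorem, f takes the value 0 somewhere in the open interval.

Yes, f has a root in the interval.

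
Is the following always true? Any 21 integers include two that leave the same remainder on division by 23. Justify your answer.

Consider the 21 integers 108, 109, …, 128. They lie in distinct residue classes modulo 23, since 21 ≤ 23.
Hence this collection has no pair with equal remainders mod 23, disproving the claim.

No, the set {108, 109, 110, 111, 112, 113, 114, 115, 116, 117, 118, 119, 120, 121, 122, 123, 124, 125, 126, 127, 128} is a counterexample.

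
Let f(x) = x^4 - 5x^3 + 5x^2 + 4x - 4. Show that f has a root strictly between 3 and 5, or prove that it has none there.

f(3) = -1 and f(5) = 141, which have opposite signs.
f is continuous everywhere (it is a polynomial), in particular on [3, 5].
By the Intermediate Value Theorem f must vanish at some point of (3, 5).

Yes, f has a root in the interval.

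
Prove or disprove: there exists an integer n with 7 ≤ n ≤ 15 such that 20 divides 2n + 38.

For n = 7, 8, 9, 10 the values 52, 54, 56, 58 are not multiples of 20. n = 11 works, since 2·11 + 38 = 60 = 3·20.

n = 11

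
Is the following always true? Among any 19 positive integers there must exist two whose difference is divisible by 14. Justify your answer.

Each integer lies in one of the 14 residue classes modulo 14.
Since 19 > 14, two of the 19 integers must share a residue class by the pigeonhole principle; call them a and b.
Equal remainders mean a − b ≡ 0 (mod 14), so 14 divides their difference.

True.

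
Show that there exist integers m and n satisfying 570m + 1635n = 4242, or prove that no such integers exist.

No, no such integers exist.

gcd(570, 1635) = 15, so every integer of the form 570m + 1635n is a multiple of 15.
However 4242 leaves remainder 12 on division by 15.
Hence no integers m, n satisfy the equation.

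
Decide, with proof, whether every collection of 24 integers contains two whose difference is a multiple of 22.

Partition the integers by their residue mod 22; there are 22 classes.
Since 24 > 22, two of the 24 integers must share a residue class by the pigeonhole principle; call them a and b.
Then a ≡ b (mod 22), i.e. 22 ∣ (a − b).

True.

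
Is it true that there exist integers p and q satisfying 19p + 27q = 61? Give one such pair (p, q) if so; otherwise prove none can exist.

p = 16, q = -9

19 and 27 are coprime, so 19p + 27q ranges over all of ℤ.
Euclidean algorithm: 27 = 1·19 + 8, 19 = 2·8 + 3, 8 = 2·3 + 2, 3 = 1·2 + 1, 2 = 2·1 + 0.
Working back up the chain: 1 = 3 − 1·2 = 3 − (8 − 2·3) = −8 + 3·3 = −8 + 3·(19 − 2·8) = 3·19 − 7·8 = 3·19 − 7·(27 − 1·19) = −7·27 + 10·19. So 19·10 + 27·(-7) = 1.
Scaling by 61 gives the particular solution (p, q) = (610, -427).
Shifting by a multiple of (27, −19) keeps it a solution: p = 610 − 22·27 = 16, q = -427 + 22·19 = -9.
Indeed 19·16 + 27·(-9) = 304 − 243 = 61.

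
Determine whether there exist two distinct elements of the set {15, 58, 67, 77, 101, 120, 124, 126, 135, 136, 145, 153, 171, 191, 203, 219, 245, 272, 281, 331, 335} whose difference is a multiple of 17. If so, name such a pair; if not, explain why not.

15 mod 17 = 15 and 219 mod 17 = 15, so 219 − 15 = 204 = 12·17.

Yes: 15 and 219.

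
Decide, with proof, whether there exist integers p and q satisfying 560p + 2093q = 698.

Both 560 and 2093 are divisible by gcd(560, 2093) = 7, hence so is any combination 560p + 2093q.
But 698 = 7·99 + 5, so 7 ∤ 698.
Therefore 560p + 2093q = 698 has no solution in integers.

There are no such integers.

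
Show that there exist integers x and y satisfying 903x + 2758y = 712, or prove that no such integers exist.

No such integers exist.

Any value of 903x + 2758y is a multiple of gcd(903, 2758) = 7.
But 712 = 7·101 + 5, so 7 ∤ 712.
So the equation is unsolvable over ℤ.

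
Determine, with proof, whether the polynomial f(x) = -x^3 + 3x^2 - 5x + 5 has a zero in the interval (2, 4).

f(2) = -1 and f(4) = -31, both negative.
f'(x) = -3x^2 + 6x - 5 has discriminant 6² − 4·(-3)·(-5) = -24 < 0, so f' has no real roots and is negative for every real x.
Hence f is strictly decreasing on ℝ, and in particular on [2, 4]. A strictly monotone function with same-sign endpoint values stays negative on the whole interval, so f has no zero in (2, 4).

f has no root in that interval.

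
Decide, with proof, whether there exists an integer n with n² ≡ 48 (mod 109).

Take n = 87. Then 87² = 7569 = 69·109 + 48, so 87² ≡ 48 (mod 109).

n = 87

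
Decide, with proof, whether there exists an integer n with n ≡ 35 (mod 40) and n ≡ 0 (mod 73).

The moduli 40 and 73 are coprime, so by the Chinese Remainder Theorem a unique solution modulo 2920 exists.
Write n = 35 + 40t and require 35 + 40t ≡ 0 (mod 73), i.e. 40t ≡ 38 (mod 73).
Note 40·42 = 1680 ≡ 1 (mod 73) (as 1680 − 1 = 23·73), so 40⁻¹ ≡ 42.
Multiplying by 42: t ≡ 42·38 = 1596 ≡ 63 (mod 73).
Taking t = 63 gives n = 35 + 40·63 = 2555.
Check: 2555 mod 40 = 35, 2555 mod 73 = 0. ✓

n = 2555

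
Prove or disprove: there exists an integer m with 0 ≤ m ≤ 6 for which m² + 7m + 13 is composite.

m = 1

At m = 1: 1² + 7·1 + 13 = 21 = 3·7, which is composite.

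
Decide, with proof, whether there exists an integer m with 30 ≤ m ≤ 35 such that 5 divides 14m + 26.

m = 31

At m = 30 the value 446 is not a multiple of 5. At m = 31 we get 14·31 + 26 = 460, and 460 = 5·92.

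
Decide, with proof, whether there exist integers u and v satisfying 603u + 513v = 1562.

No, no such integers exist.

Both 603 and 513 are divisible by gcd(603, 513) = 9, hence so is any combination 603u + 513v.
However 1562 leaves remainder 5 on division by 9.
Therefore 603u + 513v = 1562 has no solution in integers.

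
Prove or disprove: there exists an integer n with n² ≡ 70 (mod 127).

n = 109 works: 109² = 11881, and 11881 − 70 = 11811 = 93·127.

n = 109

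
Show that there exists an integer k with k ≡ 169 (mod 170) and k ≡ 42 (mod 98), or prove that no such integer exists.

No, no such integer exists.

gcd(170, 98) = 2. If k ≡ 169 (mod 170) and k ≡ 42 (mod 98), then k ≡ 169 (mod 2) and k ≡ 42 (mod 2).
These are incompatible: 169 − 42 = 127 is not divisible by 2.
So no integer satisfies both congruences.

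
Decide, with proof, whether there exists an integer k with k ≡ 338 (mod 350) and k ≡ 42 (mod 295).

No such integer exists.

Both moduli are multiples of 5 = gcd(350, 295), so any solution would satisfy k ≡ 338 and k ≡ 42 modulo 5 simultaneously.
These are incompatible: 338 − 42 = 296 is not divisible by 5.
Therefore no such k exists.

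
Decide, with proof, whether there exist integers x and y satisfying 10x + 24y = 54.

Since gcd(10, 24) = 2 and 54 = 2·27, Bézout's identity guarantees a solution.
Dividing through by 2 reduces the equation to 5x + 12y = 27.
Euclidean algorithm: 12 = 2·5 + 2, 5 = 2·2 + 1, 2 = 2·1 + 0.
Unwinding: 1 = 5 − 2·2 = 5 − 2·(12 − 2·5) = −2·12 + 5·5, i.e. 5·5 + 12·(-2) = 1.
Multiplying through by 27: x = 5·27 = 135, y = (-2)·27 = -54 is a solution.
The general solution is x = 135 + 12k, y = -54 − 5k; taking k = -11 gives the smaller pair x = 3, y = 1.
Indeed 10·3 + 24·1 = 30 + 24 = 54.

x = 3, y = 1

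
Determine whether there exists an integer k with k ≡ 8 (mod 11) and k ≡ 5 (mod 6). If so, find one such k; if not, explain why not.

Since 11 and 6 share no common factor, CRT says the pair of congruences has a solution (unique mod 66).
Any solution of the first congruence is k = 8 + 11t; substituting into the second, 11t ≡ 5 − 8 ≡ 3 (mod 6).
11 ≡ 5 (mod 6), so this reads 5t ≡ 3 (mod 6). Since 5·5 = 25 = 4·6 + 1, the inverse of 5 mod 6 is 5.
Multiplying by 5: t ≡ 5·3 = 15 ≡ 3 (mod 6).
With t = 3: k = 8 + 11·3 = 41.
Verify: 41 = 3·11 + 8 and 41 = 6·6 + 5. ✓

k = 41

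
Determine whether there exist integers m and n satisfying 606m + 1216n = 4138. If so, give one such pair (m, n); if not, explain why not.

Every value of 606m + 1216n is a multiple of gcd(606, 1216) = 2; since 2 ∣ 4138, solutions exist.
Dividing through by 2 reduces the equation to 303m + 608n = 2069.
Dividing repeatedly: 608 = 2·303 + 2, 303 = 151·2 + 1, 2 = 2·1 + 0.
Unwinding: 1 = 303 − 151·2 = 303 − 151·(608 − 2·303) = −151·608 + 303·303, i.e. 303·303 + 608·(-151) = 1.
Scaling by 2069 gives the particular solution (m, n) = (626907, -312419).
Shifting by a multiple of (608, −303) keeps it a solution: m = 626907 − 1031·608 = 59, n = -312419 + 1031·303 = -26.
Check: 606·59 + 1216·(-26) = 35754 − 31616 = 4138. ✓

m = 59, n = -26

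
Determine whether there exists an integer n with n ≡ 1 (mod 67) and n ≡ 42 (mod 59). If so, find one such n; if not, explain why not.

The moduli 67 and 59 are coprime, so by the Chinese Remainder Theorem a unique solution modulo 3953 exists.
Write n = 1 + 67t and require 1 + 67t ≡ 42 (mod 59), i.e. 67t ≡ 41 (mod 59).
67 ≡ 8 (mod 59), so this reads 8t ≡ 41 (mod 59). Note 8·37 = 296 ≡ 1 (mod 59) (as 296 − 1 = 5·59), so 8⁻¹ ≡ 37.
Multiplying by 37: t ≡ 37·41 = 1517 ≡ 42 (mod 59).
Taking t = 42 gives n = 1 + 67·42 = 2815.
Check: 2815 mod 67 = 1, 2815 mod 59 = 42. ✓

n = 2815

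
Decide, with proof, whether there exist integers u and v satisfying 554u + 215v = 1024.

Since gcd(554, 215) = 1, every integer is an integer combination of 554 and 215.
Euclidean algorithm: 554 = 2·215 + 124, 215 = 1·124 + 91, 124 = 1·91 + 33, 91 = 2·33 + 25, 33 = 1·25 + 8, 25 = 3·8 + 1, 8 = 8·1 + 0.
Back-substituting, 1 = 25 − 3·8 = 25 − 3·(33 − 1·25) = −3·33 + 4·25 = −3·33 + 4·(91 − 2·33) = 4·91 − 11·33 = 4·91 − 11·(124 − 1·91) = −11·124 + 15·91 = −11·124 + 15·(215 − 1·124) = 15·215 − 26·124 = 15·215 − 26·(554 − 2·215) = −26·554 + 67·215; that is, 554·(-26) + 215·67 = 1.
Multiplying through by 1024: u = (-26)·1024 = -26624, v = 67·1024 = 68608 is a solution.
The general solution is u = -26624 + 215k, v = 68608 − 554k; taking k = 124 gives the smaller pair u = 36, v = -88.
Indeed 554·36 + 215·(-88) = 19944 − 18920 = 1024.

u = 36, v = -88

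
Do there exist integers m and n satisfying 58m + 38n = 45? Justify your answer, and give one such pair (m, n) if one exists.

No such integers exist.

Both 58 and 38 are divisible by gcd(58, 38) = 2, hence so is any combination 58m + 38n.
But 45 is not a multiple of 2 (it leaves remainder 1).
So the equation is unsolvable over ℤ.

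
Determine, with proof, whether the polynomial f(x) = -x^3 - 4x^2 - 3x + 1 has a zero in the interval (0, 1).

Yes, f has a root in the interval.

f(0) = 1 and f(1) = -7, which have opposite signs.
Since f is a polynomial it is continuous on [0, 1].
By the Intermediate Value Theorem, f takes the value 0 somewhere in the open interval.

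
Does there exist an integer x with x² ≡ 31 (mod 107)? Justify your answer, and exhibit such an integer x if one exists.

No, no such integer exists.

107 is prime, so by Euler's criterion 31 is a square mod 107 iff 31^((107−1)/2) = 31^53 ≡ 1 (mod 107).
Repeated squaring mod 107: 31^2 = 961 ≡ 105; 31^4 ≡ 105² = 11025 ≡ 4; 31^8 ≡ 4² = 16 ≡ 16; 31^16 ≡ 16² = 256 ≡ 42; 31^32 ≡ 42² = 1764 ≡ 52.
Since 53 = 32 + 16 + 4 + 1, 31^53 ≡ 52 · 42 · 4 · 31; multiplying out mod 107: 52·42 = 2184 ≡ 44, then 44·4 = 176 ≡ 69, then 69·31 = 2139 ≡ 106. Thus 31^53 ≡ 106 ≡ −1 (mod 107).
By Euler's criterion 31 is a quadratic non-residue mod 107: no x satisfies x² ≡ 31 (mod 107).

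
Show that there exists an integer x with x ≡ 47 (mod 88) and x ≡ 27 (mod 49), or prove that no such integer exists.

Since 88 and 49 share no common factor, CRT says the pair of congruences has a solution (unique mod 4312).
Any solution of the first congruence is x = 47 + 88t; substituting into the second, 88t ≡ 27 − 47 ≡ 29 (mod 49).
88 ≡ 39 (mod 49), so this reads 39t ≡ 29 (mod 49). Since 39·44 = 1716 = 35·49 + 1, the inverse of 39 mod 49 is 44.
Multiplying by 44: t ≡ 44·29 = 1276 ≡ 2 (mod 49).
With t = 2: x = 47 + 88·2 = 223.
Check: 223 mod 88 = 47, 223 mod 49 = 27. ✓

x = 223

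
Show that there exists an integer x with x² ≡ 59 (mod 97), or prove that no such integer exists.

No such integer exists.

Apply Euler's criterion with the prime 97: 59 is a quadratic residue iff 59^48 ≡ 1 (mod 97), and a non-residue iff it is ≡ −1.
Repeated squaring mod 97: 59^2 = 3481 ≡ 86; 59^4 ≡ 86² = 7396 ≡ 24; 59^8 ≡ 24² = 576 ≡ 91; 59^16 ≡ 91² = 8281 ≡ 36; 59^32 ≡ 36² = 1296 ≡ 35.
Since 48 = 32 + 16, 59^48 ≡ 35 · 36; multiplying out mod 97: 35·36 = 1260 ≡ 96. Thus 59^48 ≡ 96 ≡ −1 (mod 97).
By Euler's criterion 59 is a quadratic non-residue mod 97: no x satisfies x² ≡ 59 (mod 97).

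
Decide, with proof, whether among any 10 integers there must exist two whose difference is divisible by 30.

No, the set {62, 63, 64, 65, 66, 67, 68, 69, 70, 71} is a counterexample.

Take the 10 consecutive integers 62, 63, …, 71: their residues mod 30 are all distinct because 10 ≤ 30.
No two share a residue, so no pair has difference divisible by 30; the claim fails for this set.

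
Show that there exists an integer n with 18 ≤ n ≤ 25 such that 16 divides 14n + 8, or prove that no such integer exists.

For n = 18, 19 the values 260, 274 are not multiples of 16. Try n = 20: 14·20 + 8 = 288 = 18·16, which is divisible by 16.

n = 20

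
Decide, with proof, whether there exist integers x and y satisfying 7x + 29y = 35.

7 and 29 are coprime, so 7x + 29y ranges over all of ℤ.
Dividing repeatedly: 29 = 4·7 + 1, 7 = 7·1 + 0.
Unwinding: 1 = 29 − 4·7, i.e. 7·(-4) + 29·1 = 1.
Multiplying through by 35: x = (-4)·35 = -140, y = 1·35 = 35 is a solution.
Shifting by a multiple of (29, −7) keeps it a solution: x = -140 + 5·29 = 5, y = 35 − 5·7 = 0.
Check: 7·5 + 29·0 = 35 + 0 = 35. ✓

x = 5, y = 0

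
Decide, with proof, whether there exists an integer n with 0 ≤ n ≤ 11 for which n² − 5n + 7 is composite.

At n = 10: 10² − 5·10 + 7 = 57 = 3·19, which is composite.

n = 10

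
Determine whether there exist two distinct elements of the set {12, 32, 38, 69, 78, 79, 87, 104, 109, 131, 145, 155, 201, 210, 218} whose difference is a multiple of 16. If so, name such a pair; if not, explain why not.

Reduce each element modulo 16: 12↦12, 32↦0, 38↦6, 69↦5, 78↦14, 79↦15, 87↦7, 104↦8, 109↦13, 131↦3, 145↦1, 155↦11, 201↦9, 210↦2, 218↦10.
These 15 residues are pairwise different, hence no difference of two elements is divisible by 16.

There is no such pair.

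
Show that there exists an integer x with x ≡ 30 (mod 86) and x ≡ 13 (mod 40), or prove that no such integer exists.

Both moduli are multiples of 2 = gcd(86, 40), so any solution would satisfy x ≡ 30 and x ≡ 13 modulo 2 simultaneously.
But 30 mod 2 = 0 while 13 mod 2 = 1, a contradiction.
So no integer satisfies both congruences.

There is no such integer.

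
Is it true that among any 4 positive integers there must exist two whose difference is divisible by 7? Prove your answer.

No, the set {1, 2, 3, 4} is a counterexample.

Take the 4 consecutive integers 1, 2, 3, 4: their residues mod 7 are all distinct because 4 ≤ 7.
No two share a residue, so no pair has difference divisible by 7; the claim fails for this set.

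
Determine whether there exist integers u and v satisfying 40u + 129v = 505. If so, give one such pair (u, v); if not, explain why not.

u = 61, v = -15

40 and 129 are coprime, so 40u + 129v ranges over all of ℤ.
Euclidean algorithm: 129 = 3·40 + 9, 40 = 4·9 + 4, 9 = 2·4 + 1, 4 = 4·1 + 0.
Working back up the chain: 1 = 9 − 2·4 = 9 − 2·(40 − 4·9) = −2·40 + 9·9 = −2·40 + 9·(129 − 3·40) = 9·129 − 29·40. So 40·(-29) + 129·9 = 1.
Scaling by 505 gives the particular solution (u, v) = (-14645, 4545).
Shifting by a multiple of (129, −40) keeps it a solution: u = -14645 + 114·129 = 61, v = 4545 − 114·40 = -15.
Indeed 40·61 + 129·(-15) = 2440 − 1935 = 505.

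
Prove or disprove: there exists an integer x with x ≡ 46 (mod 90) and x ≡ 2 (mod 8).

x = 226

The moduli are not coprime: gcd(90, 8) = 2. Compatibility requires 2 ∣ (2 − 46) = -44, which holds, so solutions exist.
The integers ≡ 46 (mod 90) are 46, 136, 226, …; their remainders mod 8 are 6, 0, 2, so x = 226 is the first that is ≡ 2 (mod 8).
Indeed 226 ≡ 46 (mod 90) and 226 ≡ 2 (mod 8).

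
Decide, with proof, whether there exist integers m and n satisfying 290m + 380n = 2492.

No, no such integers exist.

gcd(290, 380) = 10, so every integer of the form 290m + 380n is a multiple of 10.
However 2492 leaves remainder 2 on division by 10.
Therefore 290m + 380n = 2492 has no solution in integers.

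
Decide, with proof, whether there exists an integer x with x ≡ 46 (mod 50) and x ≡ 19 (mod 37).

x = 796

The moduli 50 and 37 are coprime, so by the Chinese Remainder Theorem a unique solution modulo 1850 exists.
Write x = 46 + 50t and require 46 + 50t ≡ 19 (mod 37), i.e. 50t ≡ 10 (mod 37).
50 ≡ 13 (mod 37), so this reads 13t ≡ 10 (mod 37). To invert 13 modulo 37: 37 = 2·13 + 11, 13 = 1·11 + 2, 11 = 5·2 + 1, 2 = 2·1 + 0, and unwinding, 1 = 11 − 5·2 = 11 − 5·(13 − 1·11) = −5·13 + 6·11 = −5·13 + 6·(37 − 2·13) = 6·37 − 17·13. Thus 13⁻¹ ≡ -17 ≡ 20 (mod 37).
Therefore t ≡ 20·10 = 200 ≡ 15 (mod 37).
Taking t = 15 gives x = 46 + 50·15 = 796.
Verify: 796 = 15·50 + 46 and 796 = 21·37 + 19. ✓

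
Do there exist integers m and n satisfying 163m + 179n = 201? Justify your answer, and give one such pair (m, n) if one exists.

m = 21, n = -18

Since gcd(163, 179) = 1, every integer is an integer combination of 163 and 179.
Run the Euclidean algorithm on 179 and 163: 179 = 1·163 + 16, 163 = 10·16 + 3, 16 = 5·3 + 1, 3 = 3·1 + 0.
Back-substituting, 1 = 16 − 5·3 = 16 − 5·(163 − 10·16) = −5·163 + 51·16 = −5·163 + 51·(179 − 1·163) = 51·179 − 56·163; that is, 163·(-56) + 179·51 = 1.
Multiplying through by 201: m = (-56)·201 = -11256, n = 51·201 = 10251 is a solution.
Adding 63·179 to m and subtracting 63·163 from n gives the tidier solution (21, -18).
Check: 163·21 + 179·(-18) = 3423 − 3222 = 201. ✓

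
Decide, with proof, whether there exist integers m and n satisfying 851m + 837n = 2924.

m = 448, n = -452

Since gcd(851, 837) = 1, every integer is an integer combination of 851 and 837.
Euclidean algorithm: 851 = 1·837 + 14, 837 = 59·14 + 11, 14 = 1·11 + 3, 11 = 3·3 + 2, 3 = 1·2 + 1, 2 = 2·1 + 0.
Unwinding: 1 = 3 − 1·2 = 3 − (11 − 3·3) = −11 + 4·3 = −11 + 4·(14 − 1·11) = 4·14 − 5·11 = 4·14 − 5·(837 − 59·14) = −5·837 + 299·14 = −5·837 + 299·(851 − 1·837) = 299·851 − 304·837, i.e. 851·299 + 837·(-304) = 1.
Scaling by 2924 gives the particular solution (m, n) = (874276, -888896).
The general solution is m = 874276 + 837k, n = -888896 − 851k; taking k = -1044 gives the smaller pair m = 448, n = -452.
Indeed 851·448 + 837·(-452) = 381248 − 378324 = 2924.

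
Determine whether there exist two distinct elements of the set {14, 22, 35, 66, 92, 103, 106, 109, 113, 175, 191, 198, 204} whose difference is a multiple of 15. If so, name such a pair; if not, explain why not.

No, no such pair exists.

Two integers differ by a multiple of 15 exactly when they have the same residue mod 15. The residues are 14↦14, 22↦7, 35↦5, 66↦6, 92↦2, 103↦13, 106↦1, 109↦4, 113↦8, 175↦10, 191↦11, 198↦3, 204↦9.
No residue repeats among the 13 elements, so no pair has difference ≡ 0 (mod 15).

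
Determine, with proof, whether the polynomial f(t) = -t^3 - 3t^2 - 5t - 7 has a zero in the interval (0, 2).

No such root exists.

f(0) = -7 and f(2) = -37, both negative.
f'(t) = -3t^2 - 6t - 5 has discriminant (-6)² − 4·(-3)·(-5) = -24 < 0, so f' has no real roots and is negative for every real t.
Hence f is strictly decreasing on ℝ, and in particular on [0, 2]. A strictly monotone function with same-sign endpoint values stays negative on the whole interval, so f has no zero in (0, 2).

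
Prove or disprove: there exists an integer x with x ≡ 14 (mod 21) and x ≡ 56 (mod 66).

The moduli are not coprime: gcd(21, 66) = 3. Compatibility requires 3 ∣ (56 − 14) = 42, which holds, so solutions exist.
Step through x = 14, 14 + 21, 14 + 2·21, …: the values 14, 35, 56 reduce mod 66 to 14, 35, 56. The value 56 hits 56.
Check: 56 mod 21 = 14, 56 mod 66 = 56. ✓

x = 56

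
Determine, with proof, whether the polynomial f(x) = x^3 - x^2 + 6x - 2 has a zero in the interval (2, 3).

Evaluate at the endpoints: f(2) = 14, f(3) = 34 — same sign (positive).
The derivative f'(x) = 3x^2 - 2x + 6 is a quadratic with discriminant (-2)² − 4·3·6 = -68 < 0; it never vanishes, so it is always positive (sign of the leading coefficient).
So f is strictly increasing; between 2 and 3 its values lie between f(2) = 14 and f(3) = 34, all positive. Therefore f has no root in (2, 3).

No such root exists.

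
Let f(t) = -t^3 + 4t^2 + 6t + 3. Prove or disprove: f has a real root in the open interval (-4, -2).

f(-4) = 107 and f(-2) = 15, both positive, so a sign-change argument is unavailable; we show f keeps this sign on the whole interval.
Substitute t = -2 − u, where 0 < u < 2 on the interval. Expanding, f(-2 − u) = u^3 + 10u^2 + 22u + 15.
All 4 nonzero coefficients of this polynomial in u are positive; hence for u > 0 the value is a sum of positive terms (the constant 15 among them).
So f is strictly positive on (-4, -2); no root exists in the interval.

No.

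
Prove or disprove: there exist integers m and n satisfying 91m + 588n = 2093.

Since gcd(91, 588) = 7 and 2093 = 7·299, Bézout's identity guarantees a solution.
Dividing through by 7 reduces the equation to 13m + 84n = 299.
Run the Euclidean algorithm on 84 and 13: 84 = 6·13 + 6, 13 = 2·6 + 1, 6 = 6·1 + 0.
Back-substituting, 1 = 13 − 2·6 = 13 − 2·(84 − 6·13) = −2·84 + 13·13; that is, 13·13 + 84·(-2) = 1.
Multiplying through by 299: m = 13·299 = 3887, n = (-2)·299 = -598 is a solution.
The general solution is m = 3887 + 84k, n = -598 − 13k; taking k = -46 gives the smaller pair m = 23, n = 0.
Check: 91·23 + 588·0 = 2093 + 0 = 2093. ✓

m = 23, n = 0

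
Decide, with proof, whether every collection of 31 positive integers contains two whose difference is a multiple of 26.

There are exactly 26 possible remainders on division by 26.
Since 31 > 26, two of the 31 integers must share a residue class by the pigeonhole principle; call them a and b.
Then a ≡ b (mod 26), i.e. 26 ∣ (a − b).

Yes.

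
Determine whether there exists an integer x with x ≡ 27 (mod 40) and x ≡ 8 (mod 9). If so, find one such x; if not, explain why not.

Since 40 and 9 share no common factor, CRT says the pair of congruences has a solution (unique mod 360).
Write x = 27 + 40t and require 27 + 40t ≡ 8 (mod 9), i.e. 40t ≡ 8 (mod 9).
40 ≡ 4 (mod 9), so this reads 4t ≡ 8 (mod 9). To invert 4 modulo 9: 9 = 2·4 + 1, 4 = 4·1 + 0, and unwinding, 1 = 9 − 2·4. Thus 4⁻¹ ≡ -2 ≡ 7 (mod 9).
Multiplying by 7: t ≡ 7·8 = 56 ≡ 2 (mod 9).
Taking t = 2 gives x = 27 + 40·2 = 107.
Check: 107 mod 40 = 27, 107 mod 9 = 8. ✓

x = 107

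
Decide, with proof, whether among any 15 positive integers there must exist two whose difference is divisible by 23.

No; for instance {70, 71, 72, 73, 74, 75, 76, 77, 78, 79, 80, 81, 82, 83, 84} is a counterexample.

Consider the 15 integers 70, 71, …, 84. They lie in distinct residue classes modulo 23, since 15 ≤ 23.
The differences between them range over 1, …, 14, none of which is divisible by 23.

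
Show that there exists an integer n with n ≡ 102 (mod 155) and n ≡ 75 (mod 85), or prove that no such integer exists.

No, no such integer exists.

gcd(155, 85) = 5. If n ≡ 102 (mod 155) and n ≡ 75 (mod 85), then n ≡ 102 (mod 5) and n ≡ 75 (mod 5).
These are incompatible: 102 − 75 = 27 is not divisible by 5.
So no integer satisfies both congruences.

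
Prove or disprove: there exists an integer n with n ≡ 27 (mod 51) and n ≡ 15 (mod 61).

The moduli 51 and 61 are coprime, so by the Chinese Remainder Theorem a unique solution modulo 3111 exists.
Any solution of the first congruence is n = 27 + 51t; substituting into the second, 51t ≡ 15 − 27 ≡ 49 (mod 61).
Invert 51 mod 61 by the Euclidean algorithm: 61 = 1·51 + 10, 51 = 5·10 + 1, 10 = 10·1 + 0; back-substituting, 1 = 51 − 5·10 = 51 − 5·(61 − 1·51) = −5·61 + 6·51. Hence 51·6 ≡ 1, so 51⁻¹ ≡ 6 (mod 61).
Therefore t ≡ 6·49 = 294 ≡ 50 (mod 61).
Taking t = 50 gives n = 27 + 51·50 = 2577.
Check: 2577 mod 51 = 27, 2577 mod 61 = 15. ✓

n = 2577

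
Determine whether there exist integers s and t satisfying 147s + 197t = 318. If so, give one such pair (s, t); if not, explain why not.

s = 167, t = -123

147 and 197 are coprime, so 147s + 197t ranges over all of ℤ.
Run the Euclidean algorithm on 197 and 147: 197 = 1·147 + 50, 147 = 2·50 + 47, 50 = 1·47 + 3, 47 = 15·3 + 2, 3 = 1·2 + 1, 2 = 2·1 + 0.
Working back up the chain: 1 = 3 − 1·2 = 3 − (47 − 15·3) = −47 + 16·3 = −47 + 16·(50 − 1·47) = 16·50 − 17·47 = 16·50 − 17·(147 − 2·50) = −17·147 + 50·50 = −17·147 + 50·(197 − 1·147) = 50·197 − 67·147. So 147·(-67) + 197·50 = 1.
Multiplying through by 318: s = (-67)·318 = -21306, t = 50·318 = 15900 is a solution.
Shifting by a multiple of (197, −147) keeps it a solution: s = -21306 + 109·197 = 167, t = 15900 − 109·147 = -123.
Indeed 147·167 + 197·(-123) = 24549 − 24231 = 318.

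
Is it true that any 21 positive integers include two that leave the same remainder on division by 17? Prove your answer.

Partition the integers by their residue mod 17; there are 17 classes.
With 21 integers and only 17 classes, the pigeonhole principle forces two of them, say a and b, into the same class.
So a and b have equal remainders mod 17, which is exactly what was to be shown.

True.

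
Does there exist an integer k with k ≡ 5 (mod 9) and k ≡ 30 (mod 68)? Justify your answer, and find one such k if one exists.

k = 302

The moduli 9 and 68 are coprime, so by the Chinese Remainder Theorem a unique solution modulo 612 exists.
Write k = 5 + 9t and require 5 + 9t ≡ 30 (mod 68), i.e. 9t ≡ 25 (mod 68).
Invert 9 mod 68 by the Euclidean algorithm: 68 = 7·9 + 5, 9 = 1·5 + 4, 5 = 1·4 + 1, 4 = 4·1 + 0; back-substituting, 1 = 5 − 1·4 = 5 − (9 − 1·5) = −9 + 2·5 = −9 + 2·(68 − 7·9) = 2·68 − 15·9. Hence 9·(-15) ≡ 1, so 9⁻¹ ≡ -15 ≡ 53 (mod 68).
Therefore t ≡ 53·25 = 1325 ≡ 33 (mod 68).
With t = 33: k = 5 + 9·33 = 302.
Check: 302 mod 9 = 5, 302 mod 68 = 30. ✓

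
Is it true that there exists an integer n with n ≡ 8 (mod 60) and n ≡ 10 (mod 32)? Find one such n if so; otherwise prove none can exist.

gcd(60, 32) = 4. If n ≡ 8 (mod 60) and n ≡ 10 (mod 32), then n ≡ 8 (mod 4) and n ≡ 10 (mod 4).
However 8 ≡ 0 and 10 ≡ 2 (mod 4), and 0 ≠ 2.
So no integer satisfies both congruences.

There is no such integer.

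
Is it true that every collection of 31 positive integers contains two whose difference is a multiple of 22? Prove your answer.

Each integer lies in one of the 22 residue classes modulo 22.
With 31 integers and only 22 classes, the pigeonhole principle forces two of them, say a and b, into the same class.
Equal remainders mean a − b ≡ 0 (mod 22), so 22 divides their difference.

True.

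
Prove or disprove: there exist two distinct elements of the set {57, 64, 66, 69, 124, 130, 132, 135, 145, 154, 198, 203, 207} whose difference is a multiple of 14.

Reduce each element modulo 14: 57↦1, 64↦8, 66↦10, 69↦13, 124↦12, 130↦4, 132↦6, 135↦9, 145↦5, 154↦0, 198↦2, 203↦7, 207↦11.
These 13 residues are pairwise different, hence no difference of two elements is divisible by 14.

No such pair exists.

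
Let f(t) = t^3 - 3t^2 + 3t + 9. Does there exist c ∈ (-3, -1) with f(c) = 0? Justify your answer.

f(-3) = -54 and f(-1) = 2, which have opposite signs.
Since f is a polynomial it is continuous on [-3, -1].
By the Intermediate Value Theorem f must vanish at some point of (-3, -1).

Such a root exists.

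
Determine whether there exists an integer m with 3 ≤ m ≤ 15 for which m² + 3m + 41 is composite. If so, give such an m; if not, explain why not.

m = 11

At m = 11: 11² + 3·11 + 41 = 195 = 3·65, which is composite.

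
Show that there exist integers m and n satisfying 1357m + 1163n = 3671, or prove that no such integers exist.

m = 1092, n = -1271

1357 and 1163 are coprime, so 1357m + 1163n ranges over all of ℤ.
Dividing repeatedly: 1357 = 1·1163 + 194, 1163 = 5·194 + 193, 194 = 1·193 + 1, 193 = 193·1 + 0.
Back-substituting, 1 = 194 − 1·193 = 194 − (1163 − 5·194) = −1163 + 6·194 = −1163 + 6·(1357 − 1·1163) = 6·1357 − 7·1163; that is, 1357·6 + 1163·(-7) = 1.
Multiplying through by 3671: m = 6·3671 = 22026, n = (-7)·3671 = -25697 is a solution.
The general solution is m = 22026 + 1163k, n = -25697 − 1357k; taking k = -18 gives the smaller pair m = 1092, n = -1271.
Check: 1357·1092 + 1163·(-1271) = 1481844 − 1478173 = 3671. ✓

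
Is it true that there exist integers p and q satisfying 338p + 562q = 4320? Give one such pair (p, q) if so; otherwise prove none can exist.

p = 61, q = -29

Since gcd(338, 562) = 2 and 4320 = 2·2160, Bézout's identity guarantees a solution.
Dividing through by 2 reduces the equation to 169p + 281q = 2160.
Run the Euclidean algorithm on 281 and 169: 281 = 1·169 + 112, 169 = 1·112 + 57, 112 = 1·57 + 55, 57 = 1·55 + 2, 55 = 27·2 + 1, 2 = 2·1 + 0.
Working back up the chain: 1 = 55 − 27·2 = 55 − 27·(57 − 1·55) = −27·57 + 28·55 = −27·57 + 28·(112 − 1·57) = 28·112 − 55·57 = 28·112 − 55·(169 − 1·112) = −55·169 + 83·112 = −55·169 + 83·(281 − 1·169) = 83·281 − 138·169. So 169·(-138) + 281·83 = 1.
Times 2160: 169·(-298080) + 281·179280 = 2160, so (-298080, 179280) solves it.
Adding 1061·281 to p and subtracting 1061·169 from q gives the tidier solution (61, -29).
Indeed 338·61 + 562·(-29) = 20618 − 16298 = 4320.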